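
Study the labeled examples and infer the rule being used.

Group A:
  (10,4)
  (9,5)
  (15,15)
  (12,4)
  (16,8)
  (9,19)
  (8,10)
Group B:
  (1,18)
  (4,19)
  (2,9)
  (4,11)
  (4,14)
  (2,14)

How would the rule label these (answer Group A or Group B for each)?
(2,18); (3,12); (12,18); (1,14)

Rule: first ≥ 5. This holds for each 'Group A' example and fails for each 'Group B' one.

Group B, Group B, Group A, Group B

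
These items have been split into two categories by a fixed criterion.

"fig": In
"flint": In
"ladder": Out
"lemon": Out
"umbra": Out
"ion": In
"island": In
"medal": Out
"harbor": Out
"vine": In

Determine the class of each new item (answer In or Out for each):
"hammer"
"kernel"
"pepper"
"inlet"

Out, Out, Out, In

One predicate separates the groups cleanly: contains 'i'.
"hammer" — no 'i', hence Out.
"kernel" — no 'i', hence Out.
"pepper" — no 'i', hence Out.
"inlet" — has 'i', hence In.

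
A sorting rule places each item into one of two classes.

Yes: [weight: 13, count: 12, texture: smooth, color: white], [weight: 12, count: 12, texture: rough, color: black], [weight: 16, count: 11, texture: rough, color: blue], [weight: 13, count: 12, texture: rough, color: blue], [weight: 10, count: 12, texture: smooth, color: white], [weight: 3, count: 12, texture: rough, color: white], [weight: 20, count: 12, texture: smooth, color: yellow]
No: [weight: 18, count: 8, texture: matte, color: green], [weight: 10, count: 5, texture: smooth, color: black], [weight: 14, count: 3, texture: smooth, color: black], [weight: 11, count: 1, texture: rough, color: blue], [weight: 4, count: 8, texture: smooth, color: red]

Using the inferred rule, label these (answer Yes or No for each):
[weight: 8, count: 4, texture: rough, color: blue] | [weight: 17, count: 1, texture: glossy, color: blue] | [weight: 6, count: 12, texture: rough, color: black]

A rule that fits every label: count ≥ 11 — true of each 'Yes' example, false of each 'No' one.
[weight: 8, count: 4, texture: rough, color: blue] → count = 4 → No. [weight: 17, count: 1, texture: glossy, color: blue] → count = 1 → No. [weight: 6, count: 12, texture: rough, color: black] → count = 12 → Yes.

No, No, Yes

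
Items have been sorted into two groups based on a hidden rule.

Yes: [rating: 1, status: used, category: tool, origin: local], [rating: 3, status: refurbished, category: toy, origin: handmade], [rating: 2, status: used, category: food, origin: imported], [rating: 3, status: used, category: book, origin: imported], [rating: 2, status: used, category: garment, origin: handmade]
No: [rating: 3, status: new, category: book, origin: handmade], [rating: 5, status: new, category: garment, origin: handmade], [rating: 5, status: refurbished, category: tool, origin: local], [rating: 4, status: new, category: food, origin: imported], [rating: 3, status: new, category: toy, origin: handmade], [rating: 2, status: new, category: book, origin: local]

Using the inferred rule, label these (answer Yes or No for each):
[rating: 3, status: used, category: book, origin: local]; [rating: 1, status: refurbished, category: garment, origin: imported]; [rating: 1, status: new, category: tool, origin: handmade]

Yes, Yes, No

Every 'Yes' example satisfies: status is not new AND rating ≤ 3. None of the 'No' examples do.
[rating: 3, status: used, category: book, origin: local] — status is used, rating = 3, hence Yes.
[rating: 1, status: refurbished, category: garment, origin: imported] — status is refurbished, rating = 1, hence Yes.
[rating: 1, status: new, category: tool, origin: handmade] — status is new, rating = 1, hence No.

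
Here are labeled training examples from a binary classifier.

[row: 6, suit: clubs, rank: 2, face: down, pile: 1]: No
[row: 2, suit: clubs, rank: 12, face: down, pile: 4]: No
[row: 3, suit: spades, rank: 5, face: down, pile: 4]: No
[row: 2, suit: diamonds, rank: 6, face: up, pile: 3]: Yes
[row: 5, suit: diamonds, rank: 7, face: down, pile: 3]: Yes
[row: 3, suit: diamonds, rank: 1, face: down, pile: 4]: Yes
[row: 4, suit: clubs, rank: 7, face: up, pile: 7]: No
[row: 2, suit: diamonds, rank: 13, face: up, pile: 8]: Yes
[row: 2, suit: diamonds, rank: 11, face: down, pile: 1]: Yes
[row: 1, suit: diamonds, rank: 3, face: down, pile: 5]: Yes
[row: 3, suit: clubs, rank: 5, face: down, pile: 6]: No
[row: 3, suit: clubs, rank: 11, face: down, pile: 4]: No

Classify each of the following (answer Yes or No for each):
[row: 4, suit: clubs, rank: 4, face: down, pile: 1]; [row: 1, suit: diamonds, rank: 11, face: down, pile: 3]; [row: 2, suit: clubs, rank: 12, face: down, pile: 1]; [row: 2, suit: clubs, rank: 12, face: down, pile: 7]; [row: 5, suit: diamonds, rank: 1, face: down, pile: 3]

The classifier is using: suit is diamonds.
[row: 4, suit: clubs, rank: 4, face: down, pile: 1]: No (suit is clubs).
[row: 1, suit: diamonds, rank: 11, face: down, pile: 3]: Yes (suit is diamonds).
[row: 2, suit: clubs, rank: 12, face: down, pile: 1]: No (suit is clubs).
[row: 2, suit: clubs, rank: 12, face: down, pile: 7]: No (suit is clubs).
[row: 5, suit: diamonds, rank: 1, face: down, pile: 3]: Yes (suit is diamonds).

No, Yes, No, No, Yes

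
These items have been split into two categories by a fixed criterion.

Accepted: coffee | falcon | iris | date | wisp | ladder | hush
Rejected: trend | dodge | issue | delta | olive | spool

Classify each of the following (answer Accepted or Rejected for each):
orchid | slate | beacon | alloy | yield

'Accepted' ⟺ even length.
orchid: length 6 — has this property, so Accepted.
slate: length 5 — does not satisfy this, so Rejected.
beacon: length 6 — has this property, so Accepted.
alloy: length 5 — does not satisfy this, so Rejected.
yield: length 5 — does not satisfy this, so Rejected.

Accepted, Rejected, Accepted, Rejected, Rejected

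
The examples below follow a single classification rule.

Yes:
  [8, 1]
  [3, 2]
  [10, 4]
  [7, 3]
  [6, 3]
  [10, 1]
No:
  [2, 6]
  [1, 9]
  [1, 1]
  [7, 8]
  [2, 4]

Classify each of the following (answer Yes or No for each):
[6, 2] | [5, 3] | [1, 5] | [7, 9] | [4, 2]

Looking at the examples, the only property every 'Yes' case has and every 'No' case lacks is: first > second.
Yes: [6, 2], since 6 > 2. Yes: [5, 3], since 5 > 3. No: [1, 5], since 1 < 5. No: [7, 9], since 7 < 9. Yes: [4, 2], since 4 > 2.

Yes, Yes, No, No, Yes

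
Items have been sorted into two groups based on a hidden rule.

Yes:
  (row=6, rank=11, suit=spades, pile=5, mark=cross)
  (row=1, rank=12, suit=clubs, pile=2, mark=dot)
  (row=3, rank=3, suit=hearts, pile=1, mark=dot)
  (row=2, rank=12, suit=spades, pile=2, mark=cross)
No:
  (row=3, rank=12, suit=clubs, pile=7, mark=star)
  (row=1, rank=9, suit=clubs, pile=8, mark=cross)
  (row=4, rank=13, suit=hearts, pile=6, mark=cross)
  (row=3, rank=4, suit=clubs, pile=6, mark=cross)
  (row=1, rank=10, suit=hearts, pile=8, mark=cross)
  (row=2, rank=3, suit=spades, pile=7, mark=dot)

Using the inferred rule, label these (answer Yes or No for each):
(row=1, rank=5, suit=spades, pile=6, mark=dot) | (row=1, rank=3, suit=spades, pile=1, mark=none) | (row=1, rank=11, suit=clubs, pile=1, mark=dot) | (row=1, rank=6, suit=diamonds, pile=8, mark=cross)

No, Yes, Yes, No

The classifier is using: pile ≤ 5.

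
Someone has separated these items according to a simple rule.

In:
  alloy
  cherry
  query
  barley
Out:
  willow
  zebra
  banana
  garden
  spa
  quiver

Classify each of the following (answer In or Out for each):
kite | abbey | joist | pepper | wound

Rule: contains 'y'. This holds for each 'In' example and fails for each 'Out' one.
kite: no 'y', does not pass → Out. abbey: has 'y', meets the rule → In. joist: no 'y', does not pass → Out. pepper: no 'y', does not pass → Out. wound: no 'y', does not pass → Out.

Out, In, Out, Out, Out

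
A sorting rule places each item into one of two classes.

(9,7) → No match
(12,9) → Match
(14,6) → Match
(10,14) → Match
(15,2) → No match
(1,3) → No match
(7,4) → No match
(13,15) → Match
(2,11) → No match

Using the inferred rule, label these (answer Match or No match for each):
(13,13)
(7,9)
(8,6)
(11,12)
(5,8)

Match, No match, No match, Match, No match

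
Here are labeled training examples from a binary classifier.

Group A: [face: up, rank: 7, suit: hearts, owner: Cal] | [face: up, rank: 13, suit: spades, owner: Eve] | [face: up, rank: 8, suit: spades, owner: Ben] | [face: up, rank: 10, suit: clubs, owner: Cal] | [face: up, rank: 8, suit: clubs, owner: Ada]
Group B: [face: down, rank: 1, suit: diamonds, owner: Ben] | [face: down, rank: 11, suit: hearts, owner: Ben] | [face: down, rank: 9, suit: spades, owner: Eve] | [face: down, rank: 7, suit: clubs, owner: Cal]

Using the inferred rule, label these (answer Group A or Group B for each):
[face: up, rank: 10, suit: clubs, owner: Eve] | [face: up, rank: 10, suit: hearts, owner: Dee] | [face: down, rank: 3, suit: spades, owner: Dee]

Checking candidate rules against both groups, what survives is: face is up.
[face: up, rank: 10, suit: clubs, owner: Eve]: face is up, satisfies this → Group A. [face: up, rank: 10, suit: hearts, owner: Dee]: face is up, satisfies this → Group A. [face: down, rank: 3, suit: spades, owner: Dee]: face is down, does not satisfy this → Group B.

Group A, Group A, Group B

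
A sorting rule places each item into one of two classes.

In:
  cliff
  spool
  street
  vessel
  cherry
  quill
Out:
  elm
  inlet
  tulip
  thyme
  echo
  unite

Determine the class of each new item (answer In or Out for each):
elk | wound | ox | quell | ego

Out, Out, Out, In, Out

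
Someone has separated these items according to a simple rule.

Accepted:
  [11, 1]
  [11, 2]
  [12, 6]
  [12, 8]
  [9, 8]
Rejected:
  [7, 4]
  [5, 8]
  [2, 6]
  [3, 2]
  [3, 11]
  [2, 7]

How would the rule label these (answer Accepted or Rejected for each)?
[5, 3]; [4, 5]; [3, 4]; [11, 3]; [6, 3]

Rejected, Rejected, Rejected, Accepted, Rejected

The classifier is using: first ≥ 8.
[5, 3]: Rejected (first 5). [4, 5]: Rejected (first 4). [3, 4]: Rejected (first 3). [11, 3]: Accepted (first 11). [6, 3]: Rejected (first 6).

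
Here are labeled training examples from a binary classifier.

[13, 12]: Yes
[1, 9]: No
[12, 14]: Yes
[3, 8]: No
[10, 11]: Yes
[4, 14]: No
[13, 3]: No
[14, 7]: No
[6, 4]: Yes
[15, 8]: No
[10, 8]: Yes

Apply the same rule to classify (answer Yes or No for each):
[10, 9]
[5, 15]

All 'Yes' examples share one property — |first − second| ≤ 2 — and every 'No' example lacks it.
[10, 9]: |10−9| = 1, meets the rule → Yes.
[5, 15]: |5−15| = 10, doesn't qualify → No.

Yes, No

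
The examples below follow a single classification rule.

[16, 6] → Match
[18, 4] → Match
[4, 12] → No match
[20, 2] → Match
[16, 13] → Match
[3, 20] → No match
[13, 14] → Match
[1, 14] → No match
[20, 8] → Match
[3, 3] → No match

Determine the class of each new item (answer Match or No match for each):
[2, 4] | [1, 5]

One predicate separates the groups cleanly: first ≥ 6.
No match: [2, 4], since first 2.
No match: [1, 5], since first 1.

No match, No match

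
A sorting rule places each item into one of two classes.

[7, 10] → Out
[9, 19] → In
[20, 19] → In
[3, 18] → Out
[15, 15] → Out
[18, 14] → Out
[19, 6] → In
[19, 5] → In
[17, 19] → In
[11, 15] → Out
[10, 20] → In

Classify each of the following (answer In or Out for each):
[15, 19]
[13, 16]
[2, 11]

In, Out, Out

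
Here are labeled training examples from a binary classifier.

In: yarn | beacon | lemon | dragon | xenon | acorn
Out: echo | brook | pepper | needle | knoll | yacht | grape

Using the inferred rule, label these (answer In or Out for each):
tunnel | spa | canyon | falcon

One predicate separates the groups cleanly: ends with 'n'.
tunnel — ends with 'l', hence Out. spa — ends with 'a', hence Out. canyon — ends with 'n', hence In. falcon — ends with 'n', hence In.

Out, Out, In, In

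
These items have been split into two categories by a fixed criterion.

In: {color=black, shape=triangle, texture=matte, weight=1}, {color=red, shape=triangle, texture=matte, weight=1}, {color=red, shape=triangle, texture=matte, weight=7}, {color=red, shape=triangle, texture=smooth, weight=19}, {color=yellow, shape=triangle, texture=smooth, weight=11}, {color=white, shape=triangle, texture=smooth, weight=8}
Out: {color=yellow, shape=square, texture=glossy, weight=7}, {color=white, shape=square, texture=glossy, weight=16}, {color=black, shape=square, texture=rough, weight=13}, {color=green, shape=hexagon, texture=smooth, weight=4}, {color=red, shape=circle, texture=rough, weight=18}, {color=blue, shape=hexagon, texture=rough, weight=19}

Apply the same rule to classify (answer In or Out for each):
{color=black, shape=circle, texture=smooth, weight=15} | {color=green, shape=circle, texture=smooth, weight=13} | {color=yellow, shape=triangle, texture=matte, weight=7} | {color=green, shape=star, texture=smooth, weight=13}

One predicate separates the groups cleanly: shape is triangle.
Out: {color=black, shape=circle, texture=smooth, weight=15}, since shape is circle. Out: {color=green, shape=circle, texture=smooth, weight=13}, since shape is circle. In: {color=yellow, shape=triangle, texture=matte, weight=7}, since shape is triangle. Out: {color=green, shape=star, texture=smooth, weight=13}, since shape is star.

Out, Out, In, Out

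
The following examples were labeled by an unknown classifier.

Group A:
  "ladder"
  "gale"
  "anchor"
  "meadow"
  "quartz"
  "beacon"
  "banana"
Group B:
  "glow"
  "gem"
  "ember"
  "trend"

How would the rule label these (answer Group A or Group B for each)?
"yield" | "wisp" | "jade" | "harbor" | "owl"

Group B, Group B, Group A, Group A, Group B

The common property of the 'Group A' items is: contains 'a'. No 'Group B' item has it.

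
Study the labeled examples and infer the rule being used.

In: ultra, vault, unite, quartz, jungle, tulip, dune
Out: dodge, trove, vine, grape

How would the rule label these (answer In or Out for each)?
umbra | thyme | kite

In, Out, Out

Every 'In' example satisfies: contains 'u'. None of the 'Out' examples do.
umbra: has 'u' — fits, so In. thyme: no 'u' — doesn't qualify, so Out. kite: no 'u' — doesn't qualify, so Out.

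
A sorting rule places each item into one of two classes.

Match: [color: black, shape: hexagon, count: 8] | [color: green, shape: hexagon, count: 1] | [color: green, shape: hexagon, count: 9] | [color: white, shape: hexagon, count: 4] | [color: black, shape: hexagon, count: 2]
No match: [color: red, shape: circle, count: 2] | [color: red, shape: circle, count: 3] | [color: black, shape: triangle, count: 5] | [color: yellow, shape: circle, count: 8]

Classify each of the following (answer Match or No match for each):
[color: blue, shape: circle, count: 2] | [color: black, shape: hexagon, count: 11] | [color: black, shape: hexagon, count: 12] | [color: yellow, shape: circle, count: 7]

'Match' ⟺ shape is hexagon.
[color: blue, shape: circle, count: 2]: No match (shape is circle).
[color: black, shape: hexagon, count: 11]: Match (shape is hexagon).
[color: black, shape: hexagon, count: 12]: Match (shape is hexagon).
[color: yellow, shape: circle, count: 7]: No match (shape is circle).

No match, Match, Match, No match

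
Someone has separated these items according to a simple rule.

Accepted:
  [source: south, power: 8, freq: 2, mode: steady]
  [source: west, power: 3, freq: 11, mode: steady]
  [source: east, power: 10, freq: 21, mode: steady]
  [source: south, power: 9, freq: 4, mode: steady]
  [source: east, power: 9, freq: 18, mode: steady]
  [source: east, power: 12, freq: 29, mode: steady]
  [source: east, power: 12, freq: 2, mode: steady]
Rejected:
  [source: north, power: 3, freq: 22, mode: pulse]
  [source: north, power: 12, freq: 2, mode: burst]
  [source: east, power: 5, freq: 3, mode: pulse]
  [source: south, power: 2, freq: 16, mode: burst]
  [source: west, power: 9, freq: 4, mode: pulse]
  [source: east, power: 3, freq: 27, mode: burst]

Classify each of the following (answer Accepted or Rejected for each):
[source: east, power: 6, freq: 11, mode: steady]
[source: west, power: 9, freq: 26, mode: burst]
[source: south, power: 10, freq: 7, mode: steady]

Accepted, Rejected, Accepted

Checking candidate rules against both groups, what survives is: mode is steady.
[source: east, power: 6, freq: 11, mode: steady]: mode is steady — matches, so Accepted. [source: west, power: 9, freq: 26, mode: burst]: mode is burst — fails the rule, so Rejected. [source: south, power: 10, freq: 7, mode: steady]: mode is steady — matches, so Accepted.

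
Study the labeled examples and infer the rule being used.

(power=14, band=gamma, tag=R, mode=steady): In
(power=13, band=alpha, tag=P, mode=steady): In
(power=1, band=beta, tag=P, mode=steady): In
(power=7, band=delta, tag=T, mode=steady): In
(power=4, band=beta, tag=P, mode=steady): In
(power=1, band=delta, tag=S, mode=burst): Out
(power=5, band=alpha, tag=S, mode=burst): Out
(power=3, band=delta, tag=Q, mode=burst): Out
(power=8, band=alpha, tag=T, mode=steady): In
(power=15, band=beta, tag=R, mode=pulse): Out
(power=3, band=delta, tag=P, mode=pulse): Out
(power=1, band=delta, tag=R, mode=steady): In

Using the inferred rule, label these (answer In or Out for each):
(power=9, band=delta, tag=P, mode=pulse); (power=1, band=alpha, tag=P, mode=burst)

Out, Out

A rule that fits every label: mode is steady — true of each 'In' example, false of each 'Out' one.
(power=9, band=delta, tag=P, mode=pulse) — mode is pulse, hence Out. (power=1, band=alpha, tag=P, mode=burst) — mode is burst, hence Out.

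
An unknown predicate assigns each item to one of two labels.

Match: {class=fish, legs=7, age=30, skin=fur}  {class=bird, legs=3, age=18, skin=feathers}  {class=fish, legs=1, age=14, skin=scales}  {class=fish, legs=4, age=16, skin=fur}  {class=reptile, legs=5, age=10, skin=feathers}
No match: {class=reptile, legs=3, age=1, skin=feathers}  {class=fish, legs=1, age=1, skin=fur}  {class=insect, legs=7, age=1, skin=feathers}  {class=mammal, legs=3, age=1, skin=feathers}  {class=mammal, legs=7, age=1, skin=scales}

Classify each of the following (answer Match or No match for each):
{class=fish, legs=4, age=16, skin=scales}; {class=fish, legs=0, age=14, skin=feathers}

Rule: age ≥ 10. This holds for each 'Match' example and fails for each 'No match' one.
Match: {class=fish, legs=4, age=16, skin=scales}, since age = 16. Match: {class=fish, legs=0, age=14, skin=feathers}, since age = 14.

Match, Match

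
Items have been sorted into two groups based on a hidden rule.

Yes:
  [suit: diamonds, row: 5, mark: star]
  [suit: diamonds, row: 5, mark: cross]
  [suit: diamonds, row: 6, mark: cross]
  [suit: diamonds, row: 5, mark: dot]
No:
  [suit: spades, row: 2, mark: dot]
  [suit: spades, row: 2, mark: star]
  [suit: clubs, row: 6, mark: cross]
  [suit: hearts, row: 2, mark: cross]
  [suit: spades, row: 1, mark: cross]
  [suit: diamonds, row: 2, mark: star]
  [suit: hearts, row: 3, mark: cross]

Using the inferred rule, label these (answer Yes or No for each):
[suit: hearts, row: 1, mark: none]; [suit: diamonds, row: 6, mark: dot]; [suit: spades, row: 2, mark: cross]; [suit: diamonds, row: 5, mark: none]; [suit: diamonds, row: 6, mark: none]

No, Yes, No, Yes, Yes

The pattern is that an item is 'Yes' exactly when: suit is diamonds AND row ≥ 3.
[suit: hearts, row: 1, mark: none] → suit is hearts, row = 1 → No.
[suit: diamonds, row: 6, mark: dot] → suit is diamonds, row = 6 → Yes.
[suit: spades, row: 2, mark: cross] → suit is spades, row = 2 → No.
[suit: diamonds, row: 5, mark: none] → suit is diamonds, row = 5 → Yes.
[suit: diamonds, row: 6, mark: none] → suit is diamonds, row = 6 → Yes.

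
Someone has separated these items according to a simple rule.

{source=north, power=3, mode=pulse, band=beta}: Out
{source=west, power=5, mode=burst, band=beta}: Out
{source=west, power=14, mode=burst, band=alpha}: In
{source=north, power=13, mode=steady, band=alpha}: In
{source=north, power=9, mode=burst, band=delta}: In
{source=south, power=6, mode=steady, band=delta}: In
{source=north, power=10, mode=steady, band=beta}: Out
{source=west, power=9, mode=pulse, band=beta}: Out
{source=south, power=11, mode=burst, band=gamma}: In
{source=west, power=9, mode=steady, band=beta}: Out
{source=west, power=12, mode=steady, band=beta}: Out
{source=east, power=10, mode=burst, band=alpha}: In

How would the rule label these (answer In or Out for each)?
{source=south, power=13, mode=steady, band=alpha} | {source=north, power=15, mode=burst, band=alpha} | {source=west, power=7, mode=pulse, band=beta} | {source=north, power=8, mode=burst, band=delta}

All 'In' examples share one property — band is not beta — and every 'Out' example lacks it.
{source=south, power=13, mode=steady, band=alpha} → band is alpha → In.
{source=north, power=15, mode=burst, band=alpha} → band is alpha → In.
{source=west, power=7, mode=pulse, band=beta} → band is beta → Out.
{source=north, power=8, mode=burst, band=delta} → band is delta → In.

In, In, Out, In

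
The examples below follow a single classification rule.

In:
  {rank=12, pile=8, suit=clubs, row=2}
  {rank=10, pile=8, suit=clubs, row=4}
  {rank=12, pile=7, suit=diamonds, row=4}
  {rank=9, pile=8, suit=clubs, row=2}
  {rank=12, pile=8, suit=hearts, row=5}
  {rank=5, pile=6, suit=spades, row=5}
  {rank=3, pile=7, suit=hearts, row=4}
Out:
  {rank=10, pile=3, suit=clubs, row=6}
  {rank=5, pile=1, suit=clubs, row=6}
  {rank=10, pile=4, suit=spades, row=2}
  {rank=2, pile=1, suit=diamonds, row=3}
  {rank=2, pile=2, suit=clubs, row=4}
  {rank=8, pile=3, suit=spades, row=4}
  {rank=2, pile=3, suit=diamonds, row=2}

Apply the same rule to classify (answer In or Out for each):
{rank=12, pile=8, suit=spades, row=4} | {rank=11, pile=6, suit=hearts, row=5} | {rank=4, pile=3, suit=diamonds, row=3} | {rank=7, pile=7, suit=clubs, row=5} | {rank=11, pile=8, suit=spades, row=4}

In, In, Out, In, In

The distinguishing property — pile ≥ 6 — holds for all the 'In' cases and none of the 'Out' cases.
{rank=12, pile=8, suit=spades, row=4}: pile = 8, checks out → In. {rank=11, pile=6, suit=hearts, row=5}: pile = 6, checks out → In. {rank=4, pile=3, suit=diamonds, row=3}: pile = 3, fails this test → Out. {rank=7, pile=7, suit=clubs, row=5}: pile = 7, checks out → In. {rank=11, pile=8, suit=spades, row=4}: pile = 8, checks out → In.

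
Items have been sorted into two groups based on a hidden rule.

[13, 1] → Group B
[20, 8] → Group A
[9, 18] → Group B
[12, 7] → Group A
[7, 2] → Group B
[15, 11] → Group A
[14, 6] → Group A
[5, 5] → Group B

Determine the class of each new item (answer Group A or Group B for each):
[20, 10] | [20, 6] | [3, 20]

Group A, Group A, Group B

The classifier is using: first > second AND sum ≥ 19.
[20, 10]: 20 > 10, 20+10 = 30 — fits, so Group A.
[20, 6]: 20 > 6, 20+6 = 26 — fits, so Group A.
[3, 20]: 3 < 20, 3+20 = 23 — doesn't qualify, so Group B.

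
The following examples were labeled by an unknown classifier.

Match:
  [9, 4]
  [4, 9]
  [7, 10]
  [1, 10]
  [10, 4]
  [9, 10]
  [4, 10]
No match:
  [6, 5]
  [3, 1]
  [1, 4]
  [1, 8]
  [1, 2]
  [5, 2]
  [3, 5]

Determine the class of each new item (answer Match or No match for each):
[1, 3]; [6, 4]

The rule appears to be: max ≥ 9.

No match, No match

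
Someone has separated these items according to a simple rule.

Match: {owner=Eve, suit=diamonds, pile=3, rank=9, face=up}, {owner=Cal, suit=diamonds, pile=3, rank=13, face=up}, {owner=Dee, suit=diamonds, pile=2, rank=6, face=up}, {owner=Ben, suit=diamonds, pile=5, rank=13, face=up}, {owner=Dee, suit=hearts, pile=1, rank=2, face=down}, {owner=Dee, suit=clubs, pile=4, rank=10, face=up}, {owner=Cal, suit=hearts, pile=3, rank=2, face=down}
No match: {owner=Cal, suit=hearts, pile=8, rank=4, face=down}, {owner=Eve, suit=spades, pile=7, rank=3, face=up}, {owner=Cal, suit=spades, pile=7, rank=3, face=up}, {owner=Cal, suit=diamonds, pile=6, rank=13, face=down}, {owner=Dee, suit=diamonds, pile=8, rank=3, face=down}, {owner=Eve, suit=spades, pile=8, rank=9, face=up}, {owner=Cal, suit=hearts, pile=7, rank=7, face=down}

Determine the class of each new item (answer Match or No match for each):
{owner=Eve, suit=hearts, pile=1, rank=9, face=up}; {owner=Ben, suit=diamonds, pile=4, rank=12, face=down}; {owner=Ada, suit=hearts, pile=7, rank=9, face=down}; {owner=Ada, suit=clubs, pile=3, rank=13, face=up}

Match, Match, No match, Match

A rule that fits every label: pile ≤ 5 — true of each 'Match' example, false of each 'No match' one.
{owner=Eve, suit=hearts, pile=1, rank=9, face=up}: pile = 1, passes → Match. {owner=Ben, suit=diamonds, pile=4, rank=12, face=down}: pile = 4, passes → Match. {owner=Ada, suit=hearts, pile=7, rank=9, face=down}: pile = 7, does not fit → No match. {owner=Ada, suit=clubs, pile=3, rank=13, face=up}: pile = 3, passes → Match.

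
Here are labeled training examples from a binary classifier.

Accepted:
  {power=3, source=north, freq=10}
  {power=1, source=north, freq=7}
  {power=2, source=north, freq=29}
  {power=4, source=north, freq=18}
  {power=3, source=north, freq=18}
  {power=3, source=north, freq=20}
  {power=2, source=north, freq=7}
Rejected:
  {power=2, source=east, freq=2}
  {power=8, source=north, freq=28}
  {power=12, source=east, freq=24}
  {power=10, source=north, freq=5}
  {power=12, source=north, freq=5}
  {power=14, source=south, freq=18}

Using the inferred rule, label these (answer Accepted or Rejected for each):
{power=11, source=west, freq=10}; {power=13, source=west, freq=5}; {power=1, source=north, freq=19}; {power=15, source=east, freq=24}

The pattern is that an item is 'Accepted' exactly when: source is north AND power ≤ 4.

Rejected, Rejected, Accepted, Rejected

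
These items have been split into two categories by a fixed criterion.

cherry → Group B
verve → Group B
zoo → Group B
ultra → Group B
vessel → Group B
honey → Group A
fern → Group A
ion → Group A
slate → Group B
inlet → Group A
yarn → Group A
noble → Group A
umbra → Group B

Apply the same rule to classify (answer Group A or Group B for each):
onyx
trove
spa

Comparing the two groups points to one rule — contains 'n'.
onyx: Group A (has 'n').
trove: Group B (no 'n').
spa: Group B (no 'n').

Group A, Group B, Group B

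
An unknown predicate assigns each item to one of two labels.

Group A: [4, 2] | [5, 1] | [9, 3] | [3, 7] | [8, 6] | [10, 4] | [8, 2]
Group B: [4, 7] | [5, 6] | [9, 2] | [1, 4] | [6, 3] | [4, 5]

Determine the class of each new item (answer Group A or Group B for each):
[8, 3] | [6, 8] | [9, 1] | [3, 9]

Looking at the examples, the only property every 'Group A' case has and every 'Group B' case lacks is: sum is even.
[8, 3]: 8+3 = 11 — does not satisfy this, so Group B.
[6, 8]: 6+8 = 14 — checks out, so Group A.
[9, 1]: 9+1 = 10 — checks out, so Group A.
[3, 9]: 3+9 = 12 — checks out, so Group A.

Group B, Group A, Group A, Group A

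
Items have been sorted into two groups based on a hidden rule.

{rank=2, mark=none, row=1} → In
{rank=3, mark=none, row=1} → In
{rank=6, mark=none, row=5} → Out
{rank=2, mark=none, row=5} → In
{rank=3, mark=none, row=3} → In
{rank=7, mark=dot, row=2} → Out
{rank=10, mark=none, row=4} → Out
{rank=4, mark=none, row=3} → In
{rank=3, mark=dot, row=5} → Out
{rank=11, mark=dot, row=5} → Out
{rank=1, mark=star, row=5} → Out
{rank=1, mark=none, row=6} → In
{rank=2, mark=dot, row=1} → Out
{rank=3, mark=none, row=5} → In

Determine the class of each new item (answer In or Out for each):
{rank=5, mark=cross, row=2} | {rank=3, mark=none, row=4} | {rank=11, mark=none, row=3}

Out, In, Out

A rule that fits every label: mark is none AND rank ≤ 4 — true of each 'In' example, false of each 'Out' one.
{rank=5, mark=cross, row=2}: mark is cross, rank = 5, fails this test → Out. {rank=3, mark=none, row=4}: mark is none, rank = 3, matches → In. {rank=11, mark=none, row=3}: mark is none, rank = 11, fails this test → Out.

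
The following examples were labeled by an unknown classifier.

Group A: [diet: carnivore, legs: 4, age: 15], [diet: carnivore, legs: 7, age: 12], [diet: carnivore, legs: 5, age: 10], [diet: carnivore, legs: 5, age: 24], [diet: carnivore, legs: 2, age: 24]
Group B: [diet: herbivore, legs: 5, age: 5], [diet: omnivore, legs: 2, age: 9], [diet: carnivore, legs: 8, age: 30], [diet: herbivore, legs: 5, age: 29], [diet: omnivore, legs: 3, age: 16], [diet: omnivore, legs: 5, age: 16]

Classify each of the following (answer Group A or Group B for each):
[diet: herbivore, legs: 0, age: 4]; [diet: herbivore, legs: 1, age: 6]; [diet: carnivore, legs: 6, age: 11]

'Group A' ⟺ diet is carnivore AND age ≤ 24.

Group B, Group B, Group A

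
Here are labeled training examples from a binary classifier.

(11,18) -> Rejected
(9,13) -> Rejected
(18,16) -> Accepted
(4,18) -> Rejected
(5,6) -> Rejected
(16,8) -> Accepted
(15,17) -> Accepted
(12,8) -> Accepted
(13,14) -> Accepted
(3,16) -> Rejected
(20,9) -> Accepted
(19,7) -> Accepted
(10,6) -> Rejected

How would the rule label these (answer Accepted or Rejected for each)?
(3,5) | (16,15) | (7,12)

Rejected, Accepted, Rejected

A rule that fits every label: first ≥ 12 — true of each 'Accepted' example, false of each 'Rejected' one.
(3,5) → first 3 → Rejected. (16,15) → first 16 → Accepted. (7,12) → first 7 → Rejected.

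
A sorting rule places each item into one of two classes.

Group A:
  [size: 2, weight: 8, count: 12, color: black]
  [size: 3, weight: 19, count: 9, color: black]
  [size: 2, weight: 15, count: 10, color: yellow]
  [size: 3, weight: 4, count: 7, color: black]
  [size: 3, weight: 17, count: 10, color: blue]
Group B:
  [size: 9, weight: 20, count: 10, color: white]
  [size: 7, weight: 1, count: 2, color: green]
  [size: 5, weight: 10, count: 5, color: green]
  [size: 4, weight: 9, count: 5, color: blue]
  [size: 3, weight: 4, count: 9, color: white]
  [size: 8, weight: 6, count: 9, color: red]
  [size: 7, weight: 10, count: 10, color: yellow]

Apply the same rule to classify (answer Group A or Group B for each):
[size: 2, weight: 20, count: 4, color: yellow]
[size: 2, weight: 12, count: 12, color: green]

The pattern is that an item is 'Group A' exactly when: color is not white AND size ≤ 3.
[size: 2, weight: 20, count: 4, color: yellow] → color is yellow, size = 2 → Group A. [size: 2, weight: 12, count: 12, color: green] → color is green, size = 2 → Group A.

Group A, Group A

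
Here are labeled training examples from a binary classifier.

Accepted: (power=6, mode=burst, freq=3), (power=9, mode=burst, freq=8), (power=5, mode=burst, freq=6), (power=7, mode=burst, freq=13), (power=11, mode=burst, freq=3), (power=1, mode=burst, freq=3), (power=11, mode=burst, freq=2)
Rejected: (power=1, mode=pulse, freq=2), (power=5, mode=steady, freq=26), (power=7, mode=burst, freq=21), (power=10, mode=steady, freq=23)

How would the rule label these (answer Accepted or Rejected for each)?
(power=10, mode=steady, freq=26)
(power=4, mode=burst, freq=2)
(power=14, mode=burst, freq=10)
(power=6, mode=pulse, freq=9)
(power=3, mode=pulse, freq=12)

A rule that fits every label: mode is burst AND freq ≤ 13 — true of each 'Accepted' example, false of each 'Rejected' one.
(power=10, mode=steady, freq=26): Rejected (mode is steady, freq = 26).
(power=4, mode=burst, freq=2): Accepted (mode is burst, freq = 2).
(power=14, mode=burst, freq=10): Accepted (mode is burst, freq = 10).
(power=6, mode=pulse, freq=9): Rejected (mode is pulse, freq = 9).
(power=3, mode=pulse, freq=12): Rejected (mode is pulse, freq = 12).

Rejected, Accepted, Accepted, Rejected, Rejected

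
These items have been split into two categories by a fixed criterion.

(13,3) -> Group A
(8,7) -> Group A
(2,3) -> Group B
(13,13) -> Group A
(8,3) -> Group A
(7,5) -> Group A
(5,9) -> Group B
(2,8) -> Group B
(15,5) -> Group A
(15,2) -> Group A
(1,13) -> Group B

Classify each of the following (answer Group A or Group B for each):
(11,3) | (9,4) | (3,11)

Group A, Group A, Group B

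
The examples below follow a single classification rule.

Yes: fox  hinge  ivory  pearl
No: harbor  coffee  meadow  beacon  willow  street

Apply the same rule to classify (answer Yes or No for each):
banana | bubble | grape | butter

No, No, Yes, No

The classifier is using: odd length.
banana — length 6, hence No.
bubble — length 6, hence No.
grape — length 5, hence Yes.
butter — length 6, hence No.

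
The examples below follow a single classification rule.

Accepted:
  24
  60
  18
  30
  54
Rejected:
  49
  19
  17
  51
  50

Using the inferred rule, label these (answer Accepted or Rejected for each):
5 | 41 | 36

Rejected, Rejected, Accepted

Looking at the examples, the only property every 'Accepted' case has and every 'Rejected' case lacks is: multiple of 6.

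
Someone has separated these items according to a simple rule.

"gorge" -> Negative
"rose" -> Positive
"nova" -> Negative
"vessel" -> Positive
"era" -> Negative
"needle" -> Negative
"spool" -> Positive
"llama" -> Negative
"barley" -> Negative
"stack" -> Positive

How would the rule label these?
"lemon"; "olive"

Negative, Negative

The simplest hypothesis consistent with all the labels is: contains 's'.
"lemon" → no 's' → Negative. "olive" → no 's' → Negative.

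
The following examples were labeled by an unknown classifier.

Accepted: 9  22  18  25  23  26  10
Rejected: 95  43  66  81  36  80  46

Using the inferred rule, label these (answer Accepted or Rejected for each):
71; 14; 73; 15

Rejected, Accepted, Rejected, Accepted

The distinguishing property — at most 26 — holds for all the 'Accepted' cases and none of the 'Rejected' cases.
71 → 71 > 26 → Rejected. 14 → 14 ≤ 26 → Accepted. 73 → 73 > 26 → Rejected. 15 → 15 ≤ 26 → Accepted.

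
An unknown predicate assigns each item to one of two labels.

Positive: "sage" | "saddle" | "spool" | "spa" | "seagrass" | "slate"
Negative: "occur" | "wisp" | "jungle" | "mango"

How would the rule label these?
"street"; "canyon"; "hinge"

The simplest hypothesis consistent with all the labels is: starts with 's'.
"street": starts with 's' — fits, so Positive. "canyon": starts with 'c' — lacks this property, so Negative. "hinge": starts with 'h' — lacks this property, so Negative.

Positive, Negative, Negative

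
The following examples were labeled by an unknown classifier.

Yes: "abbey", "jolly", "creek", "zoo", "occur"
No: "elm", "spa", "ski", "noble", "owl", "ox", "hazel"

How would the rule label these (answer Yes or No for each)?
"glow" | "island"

The pattern is that an item is 'Yes' exactly when: has a double letter.
No: "glow", since no doubled letter.
No: "island", since no doubled letter.

No, No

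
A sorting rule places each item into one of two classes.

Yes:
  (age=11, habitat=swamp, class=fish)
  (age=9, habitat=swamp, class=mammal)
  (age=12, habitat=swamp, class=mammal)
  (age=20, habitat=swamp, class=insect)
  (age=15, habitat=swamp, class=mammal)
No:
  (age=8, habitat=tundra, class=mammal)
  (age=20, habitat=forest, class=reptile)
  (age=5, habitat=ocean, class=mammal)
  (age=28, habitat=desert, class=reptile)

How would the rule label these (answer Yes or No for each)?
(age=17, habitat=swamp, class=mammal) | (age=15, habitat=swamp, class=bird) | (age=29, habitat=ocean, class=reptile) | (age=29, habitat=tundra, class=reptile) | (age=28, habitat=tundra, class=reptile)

Yes, Yes, No, No, No

Comparing the two groups points to one rule — habitat is swamp.
(age=17, habitat=swamp, class=mammal) — habitat is swamp, hence Yes.
(age=15, habitat=swamp, class=bird) — habitat is swamp, hence Yes.
(age=29, habitat=ocean, class=reptile) — habitat is ocean, hence No.
(age=29, habitat=tundra, class=reptile) — habitat is tundra, hence No.
(age=28, habitat=tundra, class=reptile) — habitat is tundra, hence No.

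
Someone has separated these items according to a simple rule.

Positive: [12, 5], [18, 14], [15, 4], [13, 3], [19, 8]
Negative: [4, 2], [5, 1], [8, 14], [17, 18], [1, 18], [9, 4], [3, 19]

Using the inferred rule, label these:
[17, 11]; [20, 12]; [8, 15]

One predicate separates the groups cleanly: first > second AND sum ≥ 16.
[17, 11] → 17 > 11, 17+11 = 28 → Positive. [20, 12] → 20 > 12, 20+12 = 32 → Positive. [8, 15] → 8 < 15, 8+15 = 23 → Negative.

Positive, Positive, Negative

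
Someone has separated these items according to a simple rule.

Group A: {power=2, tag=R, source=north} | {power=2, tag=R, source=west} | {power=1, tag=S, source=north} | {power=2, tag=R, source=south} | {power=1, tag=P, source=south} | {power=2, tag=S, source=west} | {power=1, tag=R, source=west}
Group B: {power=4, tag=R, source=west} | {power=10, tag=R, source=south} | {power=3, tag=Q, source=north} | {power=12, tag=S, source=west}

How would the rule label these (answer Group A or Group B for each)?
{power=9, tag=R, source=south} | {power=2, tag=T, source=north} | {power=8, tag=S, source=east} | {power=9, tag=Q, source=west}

'Group A' ⟺ power ≤ 2.
{power=9, tag=R, source=south}: power = 9, lacks this property → Group B.
{power=2, tag=T, source=north}: power = 2, checks out → Group A.
{power=8, tag=S, source=east}: power = 8, lacks this property → Group B.
{power=9, tag=Q, source=west}: power = 9, lacks this property → Group B.

Group B, Group A, Group B, Group B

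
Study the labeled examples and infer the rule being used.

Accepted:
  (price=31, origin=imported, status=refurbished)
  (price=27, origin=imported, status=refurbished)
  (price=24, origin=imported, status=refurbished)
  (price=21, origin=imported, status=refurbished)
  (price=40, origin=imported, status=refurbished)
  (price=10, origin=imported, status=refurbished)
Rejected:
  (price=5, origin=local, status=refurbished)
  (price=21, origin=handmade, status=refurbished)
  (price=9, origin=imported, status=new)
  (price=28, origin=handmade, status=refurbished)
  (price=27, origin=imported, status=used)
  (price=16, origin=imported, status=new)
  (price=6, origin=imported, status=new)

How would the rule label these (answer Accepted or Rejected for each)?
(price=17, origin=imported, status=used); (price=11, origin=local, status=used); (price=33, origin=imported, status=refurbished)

Rejected, Rejected, Accepted

The classifier is using: origin is imported AND status is refurbished.
(price=17, origin=imported, status=used) — origin is imported, status is used, hence Rejected.
(price=11, origin=local, status=used) — origin is local, status is used, hence Rejected.
(price=33, origin=imported, status=refurbished) — origin is imported, status is refurbished, hence Accepted.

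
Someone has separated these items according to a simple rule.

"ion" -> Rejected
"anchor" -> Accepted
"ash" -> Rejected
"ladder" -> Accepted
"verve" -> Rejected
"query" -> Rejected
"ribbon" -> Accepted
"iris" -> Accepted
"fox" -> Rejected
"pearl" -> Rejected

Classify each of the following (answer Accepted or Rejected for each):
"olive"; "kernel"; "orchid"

Rejected, Accepted, Accepted

The simplest hypothesis consistent with all the labels is: even length.
"olive": length 5, fails this test → Rejected. "kernel": length 6, has this property → Accepted. "orchid": length 6, has this property → Accepted.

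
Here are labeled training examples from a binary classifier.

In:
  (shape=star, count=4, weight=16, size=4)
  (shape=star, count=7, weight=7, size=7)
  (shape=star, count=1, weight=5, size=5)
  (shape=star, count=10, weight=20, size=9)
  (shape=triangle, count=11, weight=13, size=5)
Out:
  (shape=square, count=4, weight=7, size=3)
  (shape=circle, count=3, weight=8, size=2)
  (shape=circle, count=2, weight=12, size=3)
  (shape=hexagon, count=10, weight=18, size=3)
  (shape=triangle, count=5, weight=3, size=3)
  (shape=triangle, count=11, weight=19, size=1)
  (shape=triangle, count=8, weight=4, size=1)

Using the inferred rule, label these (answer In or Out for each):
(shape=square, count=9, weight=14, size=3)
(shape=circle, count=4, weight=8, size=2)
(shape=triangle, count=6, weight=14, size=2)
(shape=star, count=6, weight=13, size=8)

All 'In' examples share one property — size ≥ 4 — and every 'Out' example lacks it.
(shape=square, count=9, weight=14, size=3) → size = 3 → Out.
(shape=circle, count=4, weight=8, size=2) → size = 2 → Out.
(shape=triangle, count=6, weight=14, size=2) → size = 2 → Out.
(shape=star, count=6, weight=13, size=8) → size = 8 → In.

Out, Out, Out, In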